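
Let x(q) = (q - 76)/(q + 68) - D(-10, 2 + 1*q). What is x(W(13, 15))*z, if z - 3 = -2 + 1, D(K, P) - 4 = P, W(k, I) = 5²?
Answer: -1956/31 ≈ -63.097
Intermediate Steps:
W(k, I) = 25
D(K, P) = 4 + P
x(q) = -6 - q + (-76 + q)/(68 + q) (x(q) = (q - 76)/(q + 68) - (4 + (2 + 1*q)) = (-76 + q)/(68 + q) - (4 + (2 + q)) = (-76 + q)/(68 + q) - (6 + q) = (-76 + q)/(68 + q) + (-6 - q) = -6 - q + (-76 + q)/(68 + q))
z = 2 (z = 3 + (-2 + 1) = 3 - 1 = 2)
x(W(13, 15))*z = ((-484 - 1*25² - 73*25)/(68 + 25))*2 = ((-484 - 1*625 - 1825)/93)*2 = ((-484 - 625 - 1825)/93)*2 = ((1/93)*(-2934))*2 = -978/31*2 = -1956/31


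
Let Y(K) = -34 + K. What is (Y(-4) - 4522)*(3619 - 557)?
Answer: -13962720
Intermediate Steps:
(Y(-4) - 4522)*(3619 - 557) = ((-34 - 4) - 4522)*(3619 - 557) = (-38 - 4522)*3062 = -4560*3062 = -13962720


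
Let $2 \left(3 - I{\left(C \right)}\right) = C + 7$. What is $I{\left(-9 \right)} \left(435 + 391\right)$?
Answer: $3304$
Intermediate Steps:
$I{\left(C \right)} = - \frac{1}{2} - \frac{C}{2}$ ($I{\left(C \right)} = 3 - \frac{C + 7}{2} = 3 - \frac{7 + C}{2} = 3 - \left(\frac{7}{2} + \frac{C}{2}\right) = - \frac{1}{2} - \frac{C}{2}$)
$I{\left(-9 \right)} \left(435 + 391\right) = \left(- \frac{1}{2} - - \frac{9}{2}\right) \left(435 + 391\right) = \left(- \frac{1}{2} + \frac{9}{2}\right) 826 = 4 \cdot 826 = 3304$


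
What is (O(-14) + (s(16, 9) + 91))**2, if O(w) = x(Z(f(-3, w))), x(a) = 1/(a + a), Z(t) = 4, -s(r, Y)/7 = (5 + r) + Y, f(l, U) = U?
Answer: 904401/64 ≈ 14131.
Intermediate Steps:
s(r, Y) = -35 - 7*Y - 7*r (s(r, Y) = -7*((5 + r) + Y) = -7*(5 + Y + r) = -35 - 7*Y - 7*r)
x(a) = 1/(2*a)
O(w) = 1/8 (O(w) = (1/2)/4 = (1/2)*(1/4) = 1/8)
(O(-14) + (s(16, 9) + 91))**2 = (1/8 + ((-35 - 7*9 - 7*16) + 91))**2 = (1/8 + ((-35 - 63 - 112) + 91))**2 = (1/8 + (-210 + 91))**2 = (1/8 - 119)**2 = (-951/8)**2 = 904401/64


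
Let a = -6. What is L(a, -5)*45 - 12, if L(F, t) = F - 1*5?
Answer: -507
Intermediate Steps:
L(F, t) = -5 + F (L(F, t) = F - 5 = -5 + F)
L(a, -5)*45 - 12 = (-5 - 6)*45 - 12 = -11*45 - 12 = -495 - 12 = -507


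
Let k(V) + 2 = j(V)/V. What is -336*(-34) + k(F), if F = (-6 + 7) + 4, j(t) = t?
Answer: 11423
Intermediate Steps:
F = 5 (F = 1 + 4 = 5)
k(V) = -1 (k(V) = -2 + V/V = -2 + 1 = -1)
-336*(-34) + k(F) = -336*(-34) - 1 = 11424 - 1 = 11423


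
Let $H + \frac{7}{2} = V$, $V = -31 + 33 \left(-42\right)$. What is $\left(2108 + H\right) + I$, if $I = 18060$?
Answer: $\frac{37495}{2} \approx 18748.0$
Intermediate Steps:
$V = -1417$ ($V = -31 - 1386 = -1417$)
$H = - \frac{2841}{2}$ ($H = - \frac{7}{2} - 1417 = - \frac{2841}{2} \approx -1420.5$)
$\left(2108 + H\right) + I = \left(2108 - \frac{2841}{2}\right) + 18060 = \frac{1375}{2} + 18060 = \frac{37495}{2}$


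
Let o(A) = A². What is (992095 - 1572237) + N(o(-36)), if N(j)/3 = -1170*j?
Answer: -5129102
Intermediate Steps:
N(j) = -3510*j (N(j) = 3*(-1170*j) = -3510*j)
(992095 - 1572237) + N(o(-36)) = (992095 - 1572237) - 3510*(-36)² = -580142 - 3510*1296 = -580142 - 4548960 = -5129102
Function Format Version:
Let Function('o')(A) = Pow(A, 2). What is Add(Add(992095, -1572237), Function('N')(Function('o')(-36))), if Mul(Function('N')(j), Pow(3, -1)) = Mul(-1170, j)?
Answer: -5129102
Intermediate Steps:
Function('N')(j) = Mul(-3510, j) (Function('N')(j) = Mul(3, Mul(-1170, j)) = Mul(-3510, j))
Add(Add(992095, -1572237), Function('N')(Function('o')(-36))) = Add(Add(992095, -1572237), Mul(-3510, Pow(-36, 2))) = Add(-580142, Mul(-3510, 1296)) = Add(-580142, -4548960) = -5129102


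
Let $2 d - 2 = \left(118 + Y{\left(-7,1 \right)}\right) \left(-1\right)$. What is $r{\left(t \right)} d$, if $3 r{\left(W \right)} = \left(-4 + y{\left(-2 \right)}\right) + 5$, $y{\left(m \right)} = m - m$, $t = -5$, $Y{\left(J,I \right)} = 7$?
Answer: $- \frac{41}{2} \approx -20.5$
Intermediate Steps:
$y{\left(m \right)} = 0$
$d = - \frac{123}{2}$ ($d = 1 + \frac{\left(118 + 7\right) \left(-1\right)}{2} = 1 + \frac{125 \left(-1\right)}{2} = 1 + \frac{1}{2} \left(-125\right) = 1 - \frac{125}{2} = - \frac{123}{2} \approx -61.5$)
$r{\left(W \right)} = \frac{1}{3}$ ($r{\left(W \right)} = \frac{\left(-4 + 0\right) + 5}{3} = \frac{-4 + 5}{3} = \frac{1}{3} \cdot 1 = \frac{1}{3}$)
$r{\left(t \right)} d = \frac{1}{3} \left(- \frac{123}{2}\right) = - \frac{41}{2}$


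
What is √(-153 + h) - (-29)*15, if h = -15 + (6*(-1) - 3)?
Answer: 435 + I*√177 ≈ 435.0 + 13.304*I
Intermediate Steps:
h = -24 (h = -15 + (-6 - 3) = -15 - 9 = -24)
√(-153 + h) - (-29)*15 = √(-153 - 24) - (-29)*15 = √(-177) - 1*(-435) = I*√177 + 435 = 435 + I*√177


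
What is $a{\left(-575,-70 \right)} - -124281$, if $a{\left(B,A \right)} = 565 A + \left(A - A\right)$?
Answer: $84731$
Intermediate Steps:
$a{\left(B,A \right)} = 565 A$ ($a{\left(B,A \right)} = 565 A + 0 = 565 A$)
$a{\left(-575,-70 \right)} - -124281 = 565 \left(-70\right) - -124281 = -39550 + 124281 = 84731$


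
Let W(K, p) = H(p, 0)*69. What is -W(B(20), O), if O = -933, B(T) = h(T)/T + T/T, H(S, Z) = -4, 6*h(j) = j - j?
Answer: 276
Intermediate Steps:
h(j) = 0 (h(j) = (j - j)/6 = (⅙)*0 = 0)
B(T) = 1 (B(T) = 0/T + T/T = 0 + 1 = 1)
W(K, p) = -276 (W(K, p) = -4*69 = -276)
-W(B(20), O) = -1*(-276) = 276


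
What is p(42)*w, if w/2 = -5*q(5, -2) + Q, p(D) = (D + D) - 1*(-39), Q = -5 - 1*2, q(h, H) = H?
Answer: 738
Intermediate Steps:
Q = -7 (Q = -5 - 2 = -7)
p(D) = 39 + 2*D (p(D) = 2*D + 39 = 39 + 2*D)
w = 6 (w = 2*(-5*(-2) - 7) = 2*(10 - 7) = 2*3 = 6)
p(42)*w = (39 + 2*42)*6 = (39 + 84)*6 = 123*6 = 738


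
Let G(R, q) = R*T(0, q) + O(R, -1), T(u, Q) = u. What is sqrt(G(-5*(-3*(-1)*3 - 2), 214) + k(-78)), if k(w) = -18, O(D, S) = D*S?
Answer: sqrt(17) ≈ 4.1231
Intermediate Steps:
G(R, q) = -R (G(R, q) = R*0 + R*(-1) = 0 - R = -R)
sqrt(G(-5*(-3*(-1)*3 - 2), 214) + k(-78)) = sqrt(-(-5)*(-3*(-1)*3 - 2) - 18) = sqrt(-(-5)*(3*3 - 2) - 18) = sqrt(-(-5)*(9 - 2) - 18) = sqrt(-(-5)*7 - 18) = sqrt(-1*(-35) - 18) = sqrt(35 - 18) = sqrt(17)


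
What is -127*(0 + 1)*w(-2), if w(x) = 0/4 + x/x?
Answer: -127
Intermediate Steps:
w(x) = 1 (w(x) = 0*(¼) + 1 = 0 + 1 = 1)
-127*(0 + 1)*w(-2) = -127*(0 + 1) = -127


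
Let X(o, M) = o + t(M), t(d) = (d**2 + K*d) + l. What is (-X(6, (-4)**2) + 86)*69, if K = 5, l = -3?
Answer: -17457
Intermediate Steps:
t(d) = -3 + d**2 + 5*d (t(d) = (d**2 + 5*d) - 3 = -3 + d**2 + 5*d)
X(o, M) = -3 + o + M**2 + 5*M (X(o, M) = o + (-3 + M**2 + 5*M) = -3 + o + M**2 + 5*M)
(-X(6, (-4)**2) + 86)*69 = (-(-3 + 6 + ((-4)**2)**2 + 5*(-4)**2) + 86)*69 = (-(-3 + 6 + 16**2 + 5*16) + 86)*69 = (-(-3 + 6 + 256 + 80) + 86)*69 = (-1*339 + 86)*69 = (-339 + 86)*69 = -253*69 = -17457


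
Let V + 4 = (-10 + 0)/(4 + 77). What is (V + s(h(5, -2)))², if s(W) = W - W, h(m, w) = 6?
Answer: 111556/6561 ≈ 17.003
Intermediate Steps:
s(W) = 0
V = -334/81 (V = -4 + (-10 + 0)/(4 + 77) = -4 - 10/81 = -334/81 ≈ -4.1235)
(V + s(h(5, -2)))² = (-334/81 + 0)² = (-334/81)² = 111556/6561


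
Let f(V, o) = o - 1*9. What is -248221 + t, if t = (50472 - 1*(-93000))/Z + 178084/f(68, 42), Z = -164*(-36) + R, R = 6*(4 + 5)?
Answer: -2652109147/10923 ≈ -2.4280e+5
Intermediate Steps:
f(V, o) = -9 + o (f(V, o) = o - 9 = -9 + o)
R = 54 (R = 6*9 = 54)
Z = 5958 (Z = -164*(-36) + 54 = 5904 + 54 = 5958)
t = 59208836/10923 (t = (50472 - 1*(-93000))/5958 + 178084/(-9 + 42) = (50472 + 93000)*(1/5958) + 178084/33 = 143472*(1/5958) + 178084*(1/33) = 23912/993 + 178084/33 = 59208836/10923 ≈ 5420.6)
-248221 + t = -248221 + 59208836/10923 = -2652109147/10923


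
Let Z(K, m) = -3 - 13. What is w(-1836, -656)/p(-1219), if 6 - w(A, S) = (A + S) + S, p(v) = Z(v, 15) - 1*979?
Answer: -3154/995 ≈ -3.1698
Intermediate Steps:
Z(K, m) = -16
p(v) = -995 (p(v) = -16 - 1*979 = -16 - 979 = -995)
w(A, S) = 6 - A - 2*S (w(A, S) = 6 - ((A + S) + S) = 6 - (A + 2*S) = 6 + (-A - 2*S) = 6 - A - 2*S)
w(-1836, -656)/p(-1219) = (6 - 1*(-1836) - 2*(-656))/(-995) = (6 + 1836 + 1312)*(-1/995) = 3154*(-1/995) = -3154/995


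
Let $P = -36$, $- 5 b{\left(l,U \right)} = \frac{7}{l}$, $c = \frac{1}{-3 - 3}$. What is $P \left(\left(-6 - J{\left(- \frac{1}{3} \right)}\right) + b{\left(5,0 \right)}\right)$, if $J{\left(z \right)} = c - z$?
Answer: $\frac{5802}{25} \approx 232.08$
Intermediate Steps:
$c = - \frac{1}{6}$ ($c = \frac{1}{-6} = - \frac{1}{6} \approx -0.16667$)
$b{\left(l,U \right)} = - \frac{7}{5 l}$ ($b{\left(l,U \right)} = - \frac{7 \frac{1}{l}}{5} = - \frac{7}{5 l}$)
$J{\left(z \right)} = - \frac{1}{6} - z$
$P \left(\left(-6 - J{\left(- \frac{1}{3} \right)}\right) + b{\left(5,0 \right)}\right) = - 36 \left(\left(-6 - \left(- \frac{1}{6} - - \frac{1}{3}\right)\right) - \frac{7}{5 \cdot 5}\right) = - 36 \left(\left(-6 - \left(- \frac{1}{6} - \left(-1\right) \frac{1}{3}\right)\right) - \frac{7}{25}\right) = - 36 \left(\left(-6 - \left(- \frac{1}{6} - - \frac{1}{3}\right)\right) - \frac{7}{25}\right) = - 36 \left(\left(-6 - \left(- \frac{1}{6} + \frac{1}{3}\right)\right) - \frac{7}{25}\right) = - 36 \left(\left(-6 - \frac{1}{6}\right) - \frac{7}{25}\right) = - 36 \left(- \frac{37}{6} - \frac{7}{25}\right) = \left(-36\right) \left(- \frac{967}{150}\right) = \frac{5802}{25}$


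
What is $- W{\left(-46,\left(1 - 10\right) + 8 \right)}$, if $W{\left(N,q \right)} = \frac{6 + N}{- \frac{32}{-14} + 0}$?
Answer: $\frac{35}{2} \approx 17.5$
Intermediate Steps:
$W{\left(N,q \right)} = \frac{21}{8} + \frac{7 N}{16}$ ($W{\left(N,q \right)} = \frac{6 + N}{\left(-32\right) \left(- \frac{1}{14}\right) + 0} = \frac{6 + N}{\frac{16}{7} + 0} = \frac{6 + N}{\frac{16}{7}} = \left(6 + N\right) \frac{7}{16} = \frac{21}{8} + \frac{7 N}{16}$)
$- W{\left(-46,\left(1 - 10\right) + 8 \right)} = - (\frac{21}{8} + \frac{7}{16} \left(-46\right)) = - (\frac{21}{8} - \frac{161}{8}) = \left(-1\right) \left(- \frac{35}{2}\right) = \frac{35}{2}$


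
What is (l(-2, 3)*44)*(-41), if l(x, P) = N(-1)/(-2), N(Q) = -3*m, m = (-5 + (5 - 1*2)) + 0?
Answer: 5412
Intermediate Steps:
m = -2 (m = (-5 + (5 - 2)) + 0 = (-5 + 3) + 0 = -2 + 0 = -2)
N(Q) = 6 (N(Q) = -3*(-2) = 6)
l(x, P) = -3 (l(x, P) = 6/(-2) = 6*(-1/2) = -3)
(l(-2, 3)*44)*(-41) = -3*44*(-41) = -132*(-41) = 5412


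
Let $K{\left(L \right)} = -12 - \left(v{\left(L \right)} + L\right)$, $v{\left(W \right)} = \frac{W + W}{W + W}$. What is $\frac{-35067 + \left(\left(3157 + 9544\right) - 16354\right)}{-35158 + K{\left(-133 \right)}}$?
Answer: $\frac{19360}{17519} \approx 1.1051$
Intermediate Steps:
$v{\left(W \right)} = 1$ ($v{\left(W \right)} = \frac{2 W}{2 W} = 2 W \frac{1}{2 W} = 1$)
$K{\left(L \right)} = -13 - L$ ($K{\left(L \right)} = -12 - \left(1 + L\right) = -13 - L$)
$\frac{-35067 + \left(\left(3157 + 9544\right) - 16354\right)}{-35158 + K{\left(-133 \right)}} = \frac{-35067 + \left(\left(3157 + 9544\right) - 16354\right)}{-35158 - -120} = \frac{-35067 + \left(12701 - 16354\right)}{-35158 + \left(-13 + 133\right)} = \frac{-35067 - 3653}{-35158 + 120} = - \frac{38720}{-35038} = \left(-38720\right) \left(- \frac{1}{35038}\right) = \frac{19360}{17519}$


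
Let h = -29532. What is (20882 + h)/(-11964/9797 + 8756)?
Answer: -42372025/42885284 ≈ -0.98803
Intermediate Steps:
(20882 + h)/(-11964/9797 + 8756) = (20882 - 29532)/(-11964/9797 + 8756) = -8650/(-11964*1/9797 + 8756) = -8650/(-11964/9797 + 8756) = -8650/85770568/9797 = -8650*9797/85770568 = -42372025/42885284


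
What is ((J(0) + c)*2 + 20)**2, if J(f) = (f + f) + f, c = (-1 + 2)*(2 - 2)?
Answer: 400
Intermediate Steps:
c = 0 (c = 1*0 = 0)
J(f) = 3*f (J(f) = 2*f + f = 3*f)
((J(0) + c)*2 + 20)**2 = ((3*0 + 0)*2 + 20)**2 = ((0 + 0)*2 + 20)**2 = (0*2 + 20)**2 = (0 + 20)**2 = 20**2 = 400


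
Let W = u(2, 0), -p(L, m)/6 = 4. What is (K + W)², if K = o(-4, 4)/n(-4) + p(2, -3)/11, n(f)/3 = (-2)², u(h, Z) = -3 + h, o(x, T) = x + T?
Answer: 1225/121 ≈ 10.124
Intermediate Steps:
o(x, T) = T + x
p(L, m) = -24 (p(L, m) = -6*4 = -24)
W = -1 (W = -3 + 2 = -1)
n(f) = 12 (n(f) = 3*(-2)² = 3*4 = 12)
K = -24/11 (K = (4 - 4)/12 - 24/11 = 0*(1/12) - 24*1/11 = 0 - 24/11 = -24/11 ≈ -2.1818)
(K + W)² = (-24/11 - 1)² = (-35/11)² = 1225/121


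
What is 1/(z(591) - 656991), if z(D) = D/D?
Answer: -1/656990 ≈ -1.5221e-6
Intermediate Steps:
z(D) = 1
1/(z(591) - 656991) = 1/(1 - 656991) = 1/(-656990) = -1/656990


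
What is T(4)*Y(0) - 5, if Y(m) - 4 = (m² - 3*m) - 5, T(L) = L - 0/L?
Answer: -9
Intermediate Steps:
T(L) = L (T(L) = L - 1*0 = L + 0 = L)
Y(m) = -1 + m² - 3*m (Y(m) = 4 + ((m² - 3*m) - 5) = 4 + (-5 + m² - 3*m) = -1 + m² - 3*m)
T(4)*Y(0) - 5 = 4*(-1 + 0² - 3*0) - 5 = 4*(-1 + 0 + 0) - 5 = 4*(-1) - 5 = -4 - 5 = -9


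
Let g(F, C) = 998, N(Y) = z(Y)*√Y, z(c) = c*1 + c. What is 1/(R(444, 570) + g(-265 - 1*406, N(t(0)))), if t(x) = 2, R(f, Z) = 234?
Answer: 1/1232 ≈ 0.00081169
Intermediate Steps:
z(c) = 2*c (z(c) = c + c = 2*c)
N(Y) = 2*Y^(3/2) (N(Y) = (2*Y)*√Y = 2*Y^(3/2))
1/(R(444, 570) + g(-265 - 1*406, N(t(0)))) = 1/(234 + 998) = 1/1232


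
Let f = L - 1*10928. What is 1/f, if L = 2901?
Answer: -1/8027 ≈ -0.00012458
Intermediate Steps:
f = -8027 (f = 2901 - 1*10928 = 2901 - 10928 = -8027)
1/f = 1/(-8027) = -1/8027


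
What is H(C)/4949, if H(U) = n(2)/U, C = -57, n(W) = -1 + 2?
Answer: -1/282093 ≈ -3.5449e-6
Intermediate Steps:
n(W) = 1
H(U) = 1/U
H(C)/4949 = 1/(-57*4949) = -1/57*1/4949 = -1/282093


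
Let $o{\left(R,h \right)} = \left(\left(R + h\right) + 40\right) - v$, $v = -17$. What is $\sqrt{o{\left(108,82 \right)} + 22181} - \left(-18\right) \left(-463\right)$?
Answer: $-8334 + 6 \sqrt{623} \approx -8184.2$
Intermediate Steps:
$o{\left(R,h \right)} = 57 + R + h$ ($o{\left(R,h \right)} = \left(\left(R + h\right) + 40\right) - -17 = \left(40 + R + h\right) + 17 = 57 + R + h$)
$\sqrt{o{\left(108,82 \right)} + 22181} - \left(-18\right) \left(-463\right) = \sqrt{\left(57 + 108 + 82\right) + 22181} - \left(-18\right) \left(-463\right) = \sqrt{247 + 22181} - 8334 = \sqrt{22428} - 8334 = 6 \sqrt{623} - 8334 = -8334 + 6 \sqrt{623}$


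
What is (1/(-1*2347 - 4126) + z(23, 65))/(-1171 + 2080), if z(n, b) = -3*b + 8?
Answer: -403484/1961319 ≈ -0.20572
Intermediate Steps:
z(n, b) = 8 - 3*b
(1/(-1*2347 - 4126) + z(23, 65))/(-1171 + 2080) = (1/(-1*2347 - 4126) + (8 - 3*65))/(-1171 + 2080) = (1/(-2347 - 4126) + (8 - 195))/909 = (1/(-6473) - 187)*(1/909) = (-1/6473 - 187)*(1/909) = -1210452/6473*1/909 = -403484/1961319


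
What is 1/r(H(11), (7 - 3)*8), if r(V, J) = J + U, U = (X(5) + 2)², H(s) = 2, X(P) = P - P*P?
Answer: 1/356 ≈ 0.0028090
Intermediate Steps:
X(P) = P - P²
U = 324 (U = (5*(1 - 1*5) + 2)² = (5*(1 - 5) + 2)² = (5*(-4) + 2)² = (-20 + 2)² = (-18)² = 324)
r(V, J) = 324 + J (r(V, J) = J + 324 = 324 + J)
1/r(H(11), (7 - 3)*8) = 1/(324 + (7 - 3)*8) = 1/(324 + 4*8) = 1/(324 + 32) = 1/356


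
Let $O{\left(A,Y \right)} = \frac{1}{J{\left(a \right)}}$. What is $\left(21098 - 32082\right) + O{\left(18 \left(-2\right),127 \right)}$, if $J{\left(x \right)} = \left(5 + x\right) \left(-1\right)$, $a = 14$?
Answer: $- \frac{208697}{19} \approx -10984.0$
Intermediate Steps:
$J{\left(x \right)} = -5 - x$
$O{\left(A,Y \right)} = - \frac{1}{19}$ ($O{\left(A,Y \right)} = \frac{1}{-5 - 14} = \frac{1}{-19} = - \frac{1}{19}$)
$\left(21098 - 32082\right) + O{\left(18 \left(-2\right),127 \right)} = \left(21098 - 32082\right) - \frac{1}{19} = -10984 - \frac{1}{19} = - \frac{208697}{19}$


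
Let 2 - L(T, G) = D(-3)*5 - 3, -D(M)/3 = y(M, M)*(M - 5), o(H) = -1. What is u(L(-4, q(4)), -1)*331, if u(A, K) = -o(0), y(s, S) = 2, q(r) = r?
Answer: 331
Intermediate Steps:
D(M) = 30 - 6*M (D(M) = -6*(M - 5) = -6*(-5 + M) = -3*(-10 + 2*M) = 30 - 6*M)
L(T, G) = -235 (L(T, G) = 2 - ((30 - 6*(-3))*5 - 3) = 2 - ((30 + 18)*5 - 3) = 2 - (48*5 - 3) = 2 - (240 - 3) = 2 - 1*237 = 2 - 237 = -235)
u(A, K) = 1 (u(A, K) = -1*(-1) = 1)
u(L(-4, q(4)), -1)*331 = 1*331 = 331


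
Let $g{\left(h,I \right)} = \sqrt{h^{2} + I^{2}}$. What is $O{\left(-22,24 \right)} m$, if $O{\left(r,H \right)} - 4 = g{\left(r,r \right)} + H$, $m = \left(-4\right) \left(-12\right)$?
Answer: $1344 + 1056 \sqrt{2} \approx 2837.4$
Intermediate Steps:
$m = 48$
$g{\left(h,I \right)} = \sqrt{I^{2} + h^{2}}$
$O{\left(r,H \right)} = 4 + H + \sqrt{2} \sqrt{r^{2}}$ ($O{\left(r,H \right)} = 4 + \left(\sqrt{r^{2} + r^{2}} + H\right) = 4 + \left(\sqrt{2 r^{2}} + H\right) = 4 + \left(\sqrt{2} \sqrt{r^{2}} + H\right) = 4 + \left(H + \sqrt{2} \sqrt{r^{2}}\right) = 4 + H + \sqrt{2} \sqrt{r^{2}}$)
$O{\left(-22,24 \right)} m = \left(4 + 24 + \sqrt{2} \sqrt{\left(-22\right)^{2}}\right) 48 = \left(4 + 24 + \sqrt{2} \sqrt{484}\right) 48 = \left(4 + 24 + \sqrt{2} \cdot 22\right) 48 = \left(4 + 24 + 22 \sqrt{2}\right) 48 = \left(28 + 22 \sqrt{2}\right) 48 = 1344 + 1056 \sqrt{2}$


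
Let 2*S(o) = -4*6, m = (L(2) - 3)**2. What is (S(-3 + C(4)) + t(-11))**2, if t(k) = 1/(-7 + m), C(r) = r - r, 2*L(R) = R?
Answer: 1369/9 ≈ 152.11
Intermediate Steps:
L(R) = R/2
m = 4 (m = ((1/2)*2 - 3)**2 = (1 - 3)**2 = (-2)**2 = 4)
C(r) = 0
t(k) = -1/3 (t(k) = 1/(-7 + 4) = 1/(-3) = -1/3)
S(o) = -12 (S(o) = (-4*6)/2 = (1/2)*(-24) = -12)
(S(-3 + C(4)) + t(-11))**2 = (-12 - 1/3)**2 = (-37/3)**2 = 1369/9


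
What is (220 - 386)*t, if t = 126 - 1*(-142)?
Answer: -44488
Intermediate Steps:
t = 268 (t = 126 + 142 = 268)
(220 - 386)*t = (220 - 386)*268 = -166*268 = -44488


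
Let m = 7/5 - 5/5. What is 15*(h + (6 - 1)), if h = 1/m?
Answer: 225/2 ≈ 112.50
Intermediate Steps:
m = 2/5 (m = 7*(1/5) - 5*1/5 = 7/5 - 1 = 2/5 ≈ 0.40000)
h = 5/2 (h = 1/(2/5) = 5/2 ≈ 2.5000)
15*(h + (6 - 1)) = 15*(5/2 + (6 - 1)) = 15*(5/2 + 5) = 15*(15/2) = 225/2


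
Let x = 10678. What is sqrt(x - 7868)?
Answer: sqrt(2810) ≈ 53.009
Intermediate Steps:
sqrt(x - 7868) = sqrt(10678 - 7868) = sqrt(2810)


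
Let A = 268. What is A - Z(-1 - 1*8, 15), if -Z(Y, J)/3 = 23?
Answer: 337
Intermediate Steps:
Z(Y, J) = -69 (Z(Y, J) = -3*23 = -69)
A - Z(-1 - 1*8, 15) = 268 - 1*(-69) = 268 + 69 = 337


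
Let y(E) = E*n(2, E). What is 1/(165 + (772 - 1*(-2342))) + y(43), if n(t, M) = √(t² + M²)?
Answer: 1/3279 + 43*√1853 ≈ 1851.0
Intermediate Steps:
n(t, M) = √(M² + t²)
y(E) = E*√(4 + E²) (y(E) = E*√(E² + 2²) = E*√(E² + 4) = E*√(4 + E²))
1/(165 + (772 - 1*(-2342))) + y(43) = 1/(165 + (772 - 1*(-2342))) + 43*√(4 + 43²) = 1/(165 + (772 + 2342)) + 43*√(4 + 1849) = 1/(165 + 3114) + 43*√1853 = 1/3279 + 43*√1853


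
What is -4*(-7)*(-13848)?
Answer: -387744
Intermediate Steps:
-4*(-7)*(-13848) = -(-28)*(-13848) = -1*387744 = -387744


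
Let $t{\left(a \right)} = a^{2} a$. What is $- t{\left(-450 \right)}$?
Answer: $91125000$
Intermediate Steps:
$t{\left(a \right)} = a^{3}$
$- t{\left(-450 \right)} = - \left(-450\right)^{3} = \left(-1\right) \left(-91125000\right) = 91125000$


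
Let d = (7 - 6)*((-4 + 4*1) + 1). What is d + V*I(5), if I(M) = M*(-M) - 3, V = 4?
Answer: -111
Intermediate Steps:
I(M) = -3 - M² (I(M) = -M² - 3 = -3 - M²)
d = 1 (d = 1*((-4 + 4) + 1) = 1*(0 + 1) = 1*1 = 1)
d + V*I(5) = 1 + 4*(-3 - 1*5²) = 1 + 4*(-3 - 1*25) = 1 + 4*(-3 - 25) = 1 + 4*(-28) = 1 - 112 = -111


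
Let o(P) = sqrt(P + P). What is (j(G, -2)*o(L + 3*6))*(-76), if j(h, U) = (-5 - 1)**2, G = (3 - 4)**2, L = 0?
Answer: -16416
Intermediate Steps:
G = 1 (G = (-1)**2 = 1)
j(h, U) = 36 (j(h, U) = (-6)**2 = 36)
o(P) = sqrt(2)*sqrt(P) (o(P) = sqrt(2*P) = sqrt(2)*sqrt(P))
(j(G, -2)*o(L + 3*6))*(-76) = (36*(sqrt(2)*sqrt(0 + 3*6)))*(-76) = (36*(sqrt(2)*sqrt(0 + 18)))*(-76) = (36*(sqrt(2)*sqrt(18)))*(-76) = (36*(sqrt(2)*(3*sqrt(2))))*(-76) = (36*6)*(-76) = 216*(-76) = -16416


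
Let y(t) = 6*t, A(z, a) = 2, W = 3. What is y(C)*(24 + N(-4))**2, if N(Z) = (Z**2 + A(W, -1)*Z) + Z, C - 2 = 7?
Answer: 42336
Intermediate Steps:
C = 9 (C = 2 + 7 = 9)
N(Z) = Z**2 + 3*Z (N(Z) = (Z**2 + 2*Z) + Z = Z**2 + 3*Z)
y(C)*(24 + N(-4))**2 = (6*9)*(24 - 4*(3 - 4))**2 = 54*(24 - 4*(-1))**2 = 54*(24 + 4)**2 = 54*28**2 = 54*784 = 42336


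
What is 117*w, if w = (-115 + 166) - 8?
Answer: 5031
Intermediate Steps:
w = 43 (w = 51 - 8 = 43)
117*w = 117*43 = 5031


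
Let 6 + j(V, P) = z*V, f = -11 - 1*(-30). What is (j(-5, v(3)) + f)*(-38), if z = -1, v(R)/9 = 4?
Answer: -684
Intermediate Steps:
f = 19 (f = -11 + 30 = 19)
v(R) = 36 (v(R) = 9*4 = 36)
j(V, P) = -6 - V
(j(-5, v(3)) + f)*(-38) = ((-6 - 1*(-5)) + 19)*(-38) = ((-6 + 5) + 19)*(-38) = (-1 + 19)*(-38) = 18*(-38) = -684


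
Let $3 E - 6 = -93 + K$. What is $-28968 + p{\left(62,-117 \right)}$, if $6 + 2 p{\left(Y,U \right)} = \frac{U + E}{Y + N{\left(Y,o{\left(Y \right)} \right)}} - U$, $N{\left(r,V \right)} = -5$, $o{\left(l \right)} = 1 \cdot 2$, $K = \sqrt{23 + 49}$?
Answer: $- \frac{3296171}{114} + \frac{\sqrt{2}}{57} \approx -28914.0$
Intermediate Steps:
$K = 6 \sqrt{2}$ ($K = \sqrt{72} = 6 \sqrt{2} \approx 8.4853$)
$o{\left(l \right)} = 2$
$E = -29 + 2 \sqrt{2}$ ($E = 2 + \frac{-93 + 6 \sqrt{2}}{3} = 2 - \left(31 - 2 \sqrt{2}\right) = -29 + 2 \sqrt{2} \approx -26.172$)
$p{\left(Y,U \right)} = -3 - \frac{U}{2} + \frac{-29 + U + 2 \sqrt{2}}{2 \left(-5 + Y\right)}$ ($p{\left(Y,U \right)} = -3 + \frac{\frac{U - \left(29 - 2 \sqrt{2}\right)}{Y - 5} - U}{2} = -3 + \frac{\frac{-29 + U + 2 \sqrt{2}}{-5 + Y} - U}{2} = -3 + \frac{- U + \frac{-29 + U + 2 \sqrt{2}}{-5 + Y}}{2} = -3 - \left(\frac{U}{2} - \frac{-29 + U + 2 \sqrt{2}}{2 \left(-5 + Y\right)}\right) = -3 - \frac{U}{2} + \frac{-29 + U + 2 \sqrt{2}}{2 \left(-5 + Y\right)}$)
$-28968 + p{\left(62,-117 \right)} = -28968 + \frac{1 - 372 + 2 \sqrt{2} + 6 \left(-117\right) - \left(-117\right) 62}{2 \left(-5 + 62\right)} = -28968 + \frac{1 - 372 + 2 \sqrt{2} - 702 + 7254}{2 \cdot 57} = -28968 + \frac{1}{2} \cdot \frac{1}{57} \left(6181 + 2 \sqrt{2}\right) = -28968 + \left(\frac{6181}{114} + \frac{\sqrt{2}}{57}\right) = - \frac{3296171}{114} + \frac{\sqrt{2}}{57}$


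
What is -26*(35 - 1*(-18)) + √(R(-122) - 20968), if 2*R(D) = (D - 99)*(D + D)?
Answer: -1378 + 9*√74 ≈ -1300.6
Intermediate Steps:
R(D) = D*(-99 + D) (R(D) = ((D - 99)*(D + D))/2 = ((-99 + D)*(2*D))/2 = (2*D*(-99 + D))/2 = D*(-99 + D))
-26*(35 - 1*(-18)) + √(R(-122) - 20968) = -26*(35 - 1*(-18)) + √(-122*(-99 - 122) - 20968) = -26*(35 + 18) + √(-122*(-221) - 20968) = -26*53 + √(26962 - 20968) = -1378 + √5994 = -1378 + 9*√74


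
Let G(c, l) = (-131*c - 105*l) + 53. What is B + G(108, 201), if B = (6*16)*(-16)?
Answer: -36736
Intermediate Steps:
G(c, l) = 53 - 131*c - 105*l
B = -1536 (B = 96*(-16) = -1536)
B + G(108, 201) = -1536 + (53 - 131*108 - 105*201) = -1536 + (53 - 14148 - 21105) = -1536 - 35200 = -36736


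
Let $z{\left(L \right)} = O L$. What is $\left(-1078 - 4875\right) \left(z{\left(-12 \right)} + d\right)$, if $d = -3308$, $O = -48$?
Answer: $16263596$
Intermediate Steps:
$z{\left(L \right)} = - 48 L$
$\left(-1078 - 4875\right) \left(z{\left(-12 \right)} + d\right) = \left(-1078 - 4875\right) \left(\left(-48\right) \left(-12\right) - 3308\right) = - 5953 \left(576 - 3308\right) = \left(-5953\right) \left(-2732\right) = 16263596$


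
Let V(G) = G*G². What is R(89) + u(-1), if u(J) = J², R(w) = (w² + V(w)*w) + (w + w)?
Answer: 62750341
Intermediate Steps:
V(G) = G³
R(w) = w² + w⁴ + 2*w (R(w) = (w² + w³*w) + (w + w) = (w² + w⁴) + 2*w = w² + w⁴ + 2*w)
R(89) + u(-1) = 89*(2 + 89 + 89³) + (-1)² = 89*(2 + 89 + 704969) + 1 = 89*705060 + 1 = 62750340 + 1 = 62750341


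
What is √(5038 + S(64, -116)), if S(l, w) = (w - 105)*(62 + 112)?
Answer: 2*I*√8354 ≈ 182.8*I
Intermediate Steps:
S(l, w) = -18270 + 174*w (S(l, w) = (-105 + w)*174 = -18270 + 174*w)
√(5038 + S(64, -116)) = √(5038 + (-18270 + 174*(-116))) = √(5038 + (-18270 - 20184)) = √(5038 - 38454) = √(-33416) = 2*I*√8354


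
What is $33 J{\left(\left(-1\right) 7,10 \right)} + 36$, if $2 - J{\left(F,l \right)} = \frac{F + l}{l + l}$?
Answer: $\frac{1941}{20} \approx 97.05$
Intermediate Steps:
$J{\left(F,l \right)} = 2 - \frac{F + l}{2 l}$ ($J{\left(F,l \right)} = 2 - \frac{F + l}{l + l} = 2 - \frac{F + l}{2 l}$)
$33 J{\left(\left(-1\right) 7,10 \right)} + 36 = 33 \frac{- \left(-1\right) 7 + 3 \cdot 10}{2 \cdot 10} + 36 = 33 \cdot \frac{1}{2} \cdot \frac{1}{10} \left(\left(-1\right) \left(-7\right) + 30\right) + 36 = 33 \cdot \frac{1}{2} \cdot \frac{1}{10} \left(7 + 30\right) + 36 = 33 \cdot \frac{1}{2} \cdot \frac{1}{10} \cdot 37 + 36 = 33 \cdot \frac{37}{20} + 36 = \frac{1221}{20} + 36 = \frac{1941}{20}$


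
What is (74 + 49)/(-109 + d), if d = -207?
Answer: -123/316 ≈ -0.38924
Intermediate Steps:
(74 + 49)/(-109 + d) = (74 + 49)/(-109 - 207) = 123/(-316) = 123*(-1/316) = -123/316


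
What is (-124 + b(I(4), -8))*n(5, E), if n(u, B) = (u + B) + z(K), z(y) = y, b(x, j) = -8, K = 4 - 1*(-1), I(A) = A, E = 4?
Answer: -1848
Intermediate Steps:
K = 5 (K = 4 + 1 = 5)
n(u, B) = 5 + B + u (n(u, B) = (u + B) + 5 = (B + u) + 5 = 5 + B + u)
(-124 + b(I(4), -8))*n(5, E) = (-124 - 8)*(5 + 4 + 5) = -132*14 = -1848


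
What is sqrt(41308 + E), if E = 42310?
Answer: sqrt(83618) ≈ 289.17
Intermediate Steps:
sqrt(41308 + E) = sqrt(41308 + 42310) = sqrt(83618)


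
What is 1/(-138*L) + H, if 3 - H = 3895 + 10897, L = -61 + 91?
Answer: -61226461/4140 ≈ -14789.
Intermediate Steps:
L = 30
H = -14789 (H = 3 - (3895 + 10897) = 3 - 1*14792 = 3 - 14792 = -14789)
1/(-138*L) + H = 1/(-138*30) - 14789 = 1/(-4140) - 14789 = -1/4140 - 14789 = -61226461/4140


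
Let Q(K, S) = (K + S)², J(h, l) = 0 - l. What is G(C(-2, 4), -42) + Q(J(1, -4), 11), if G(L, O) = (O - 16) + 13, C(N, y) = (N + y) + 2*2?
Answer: 180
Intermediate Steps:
J(h, l) = -l
C(N, y) = 4 + N + y (C(N, y) = (N + y) + 4 = 4 + N + y)
G(L, O) = -3 + O (G(L, O) = (-16 + O) + 13 = -3 + O)
G(C(-2, 4), -42) + Q(J(1, -4), 11) = (-3 - 42) + (-1*(-4) + 11)² = -45 + (4 + 11)² = -45 + 15² = -45 + 225 = 180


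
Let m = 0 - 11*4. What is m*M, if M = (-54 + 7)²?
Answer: -97196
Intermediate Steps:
m = -44 (m = 0 - 44 = -44)
M = 2209 (M = (-47)² = 2209)
m*M = -44*2209 = -97196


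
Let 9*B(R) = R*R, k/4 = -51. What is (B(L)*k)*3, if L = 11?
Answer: -8228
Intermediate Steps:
k = -204 (k = 4*(-51) = -204)
B(R) = R²/9 (B(R) = (R*R)/9 = R²/9)
(B(L)*k)*3 = (((⅑)*11²)*(-204))*3 = (((⅑)*121)*(-204))*3 = ((121/9)*(-204))*3 = -8228/3*3 = -8228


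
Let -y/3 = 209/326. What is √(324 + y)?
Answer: √34229022/326 ≈ 17.947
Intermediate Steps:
y = -627/326 ≈ -1.9233
√(324 + y) = √(324 - 627/326) = √(104997/326) = √34229022/326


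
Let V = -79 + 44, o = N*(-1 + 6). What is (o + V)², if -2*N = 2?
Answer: 1600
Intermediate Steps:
N = -1 (N = -½*2 = -1)
o = -5 (o = -(-1 + 6) = -1*5 = -5)
V = -35
(o + V)² = (-5 - 35)² = (-40)² = 1600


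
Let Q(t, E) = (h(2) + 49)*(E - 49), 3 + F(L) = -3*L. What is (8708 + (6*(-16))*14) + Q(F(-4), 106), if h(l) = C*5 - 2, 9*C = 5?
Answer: 30604/3 ≈ 10201.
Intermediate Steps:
C = 5/9 (C = (1/9)*5 = 5/9 ≈ 0.55556)
h(l) = 7/9 (h(l) = (5/9)*5 - 2 = 25/9 - 2 = 7/9)
F(L) = -3 - 3*L
Q(t, E) = -21952/9 + 448*E/9 (Q(t, E) = (7/9 + 49)*(E - 49) = 448*(-49 + E)/9 = -21952/9 + 448*E/9)
(8708 + (6*(-16))*14) + Q(F(-4), 106) = (8708 + (6*(-16))*14) + (-21952/9 + (448/9)*106) = (8708 - 96*14) + (-21952/9 + 47488/9) = (8708 - 1344) + 8512/3 = 7364 + 8512/3 = 30604/3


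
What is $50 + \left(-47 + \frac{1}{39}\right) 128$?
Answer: $- \frac{232546}{39} \approx -5962.7$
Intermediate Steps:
$50 + \left(-47 + \frac{1}{39}\right) 128 = 50 - \frac{234496}{39} = - \frac{232546}{39}$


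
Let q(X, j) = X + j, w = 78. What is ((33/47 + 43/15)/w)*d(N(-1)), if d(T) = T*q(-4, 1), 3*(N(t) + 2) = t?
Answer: 8806/27495 ≈ 0.32028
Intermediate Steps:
N(t) = -2 + t/3
d(T) = -3*T (d(T) = T*(-4 + 1) = T*(-3) = -3*T)
((33/47 + 43/15)/w)*d(N(-1)) = ((33/47 + 43/15)/78)*(-3*(-2 + (⅓)*(-1))) = ((33*(1/47) + 43*(1/15))*(1/78))*(-3*(-2 - ⅓)) = ((33/47 + 43/15)*(1/78))*(-3*(-7/3)) = ((2516/705)*(1/78))*7 = (1258/27495)*7 = 8806/27495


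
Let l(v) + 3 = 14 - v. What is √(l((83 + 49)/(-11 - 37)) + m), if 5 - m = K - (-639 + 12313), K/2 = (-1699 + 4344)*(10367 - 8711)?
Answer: I*√34994189/2 ≈ 2957.8*I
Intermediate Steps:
K = 8760240 (K = 2*((-1699 + 4344)*(10367 - 8711)) = 2*(2645*1656) = 2*4380120 = 8760240)
m = -8748561 (m = 5 - (8760240 - (-639 + 12313)) = 5 - (8760240 - 1*11674) = 5 - (8760240 - 11674) = 5 - 1*8748566 = 5 - 8748566 = -8748561)
l(v) = 11 - v (l(v) = -3 + (14 - v) = 11 - v)
√(l((83 + 49)/(-11 - 37)) + m) = √((11 - (83 + 49)/(-11 - 37)) - 8748561) = √((11 - 132/(-48)) - 8748561) = √((11 - 132*(-1)/48) - 8748561) = √((11 - 1*(-11/4)) - 8748561) = √((11 + 11/4) - 8748561) = √(55/4 - 8748561) = √(-34994189/4) = I*√34994189/2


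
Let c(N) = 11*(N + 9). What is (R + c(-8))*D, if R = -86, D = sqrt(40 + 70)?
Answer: -75*sqrt(110) ≈ -786.61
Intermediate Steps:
c(N) = 99 + 11*N (c(N) = 11*(9 + N) = 99 + 11*N)
D = sqrt(110) ≈ 10.488
(R + c(-8))*D = (-86 + (99 + 11*(-8)))*sqrt(110) = (-86 + (99 - 88))*sqrt(110) = (-86 + 11)*sqrt(110) = -75*sqrt(110)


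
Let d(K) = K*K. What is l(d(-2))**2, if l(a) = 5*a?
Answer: 400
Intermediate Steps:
d(K) = K**2
l(d(-2))**2 = (5*(-2)**2)**2 = (5*4)**2 = 20**2 = 400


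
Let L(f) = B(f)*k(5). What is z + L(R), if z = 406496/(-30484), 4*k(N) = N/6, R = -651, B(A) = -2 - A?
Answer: 22291169/182904 ≈ 121.87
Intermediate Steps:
k(N) = N/24 (k(N) = (N/6)/4 = N/24)
L(f) = -5/12 - 5*f/24 (L(f) = (-2 - f)*((1/24)*5) = (-2 - f)*(5/24) = -5/12 - 5*f/24)
z = -101624/7621 (z = 406496*(-1/30484) = -101624/7621 ≈ -13.335)
z + L(R) = -101624/7621 + (-5/12 - 5/24*(-651)) = -101624/7621 + (-5/12 + 1085/8) = -101624/7621 + 3245/24 = 22291169/182904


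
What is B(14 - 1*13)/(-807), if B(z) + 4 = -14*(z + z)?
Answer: 32/807 ≈ 0.039653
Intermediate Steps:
B(z) = -4 - 28*z (B(z) = -4 - 14*(z + z) = -4 - 28*z)
B(14 - 1*13)/(-807) = (-4 - 28*(14 - 1*13))/(-807) = (-4 - 28*(14 - 13))*(-1/807) = (-4 - 28*1)*(-1/807) = (-4 - 28)*(-1/807) = -32*(-1/807) = 32/807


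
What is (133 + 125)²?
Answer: 66564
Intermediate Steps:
(133 + 125)² = 258² = 66564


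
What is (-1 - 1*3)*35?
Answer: -140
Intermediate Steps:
(-1 - 1*3)*35 = (-1 - 3)*35 = -4*35 = -140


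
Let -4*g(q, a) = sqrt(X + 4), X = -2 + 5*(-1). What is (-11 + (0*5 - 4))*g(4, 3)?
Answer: 15*I*sqrt(3)/4 ≈ 6.4952*I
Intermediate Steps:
X = -7 (X = -2 - 5 = -7)
g(q, a) = -I*sqrt(3)/4 (g(q, a) = -sqrt(-7 + 4)/4 = -I*sqrt(3)/4)
(-11 + (0*5 - 4))*g(4, 3) = (-11 + (0*5 - 4))*(-I*sqrt(3)/4) = (-11 + (0 - 4))*(-I*sqrt(3)/4) = (-11 - 4)*(-I*sqrt(3)/4) = -(-15)*I*sqrt(3)/4 = 15*I*sqrt(3)/4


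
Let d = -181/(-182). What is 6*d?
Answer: 543/91 ≈ 5.9670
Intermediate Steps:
d = 181/182 (d = -181*(-1/182) = 181/182 ≈ 0.99451)
6*d = 6*(181/182) = 543/91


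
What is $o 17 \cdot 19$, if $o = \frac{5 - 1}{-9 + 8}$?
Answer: $-1292$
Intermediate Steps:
$o = -4$ ($o = \frac{4}{-1} = 4 \left(-1\right) = -4$)
$o 17 \cdot 19 = \left(-4\right) 17 \cdot 19 = \left(-68\right) 19 = -1292$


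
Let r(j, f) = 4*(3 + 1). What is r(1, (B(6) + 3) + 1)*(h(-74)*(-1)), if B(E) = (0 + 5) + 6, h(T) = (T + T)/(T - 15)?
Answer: -2368/89 ≈ -26.607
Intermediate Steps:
h(T) = 2*T/(-15 + T) (h(T) = (2*T)/(-15 + T) = 2*T/(-15 + T))
B(E) = 11 (B(E) = 5 + 6 = 11)
r(j, f) = 16 (r(j, f) = 4*4 = 16)
r(1, (B(6) + 3) + 1)*(h(-74)*(-1)) = 16*((2*(-74)/(-15 - 74))*(-1)) = 16*((2*(-74)/(-89))*(-1)) = 16*((2*(-74)*(-1/89))*(-1)) = 16*((148/89)*(-1)) = 16*(-148/89) = -2368/89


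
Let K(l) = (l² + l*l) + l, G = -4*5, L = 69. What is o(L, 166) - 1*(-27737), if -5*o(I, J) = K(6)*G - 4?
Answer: 140249/5 ≈ 28050.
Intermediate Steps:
G = -20
K(l) = l + 2*l² (K(l) = (l² + l²) + l = 2*l² + l = l + 2*l²)
o(I, J) = 1564/5 (o(I, J) = -((6*(1 + 2*6))*(-20) - 4)/5 = -((6*(1 + 12))*(-20) - 4)/5 = -((6*13)*(-20) - 4)/5 = -(78*(-20) - 4)/5 = -(-1560 - 4)/5 = -⅕*(-1564) = 1564/5)
o(L, 166) - 1*(-27737) = 1564/5 - 1*(-27737) = 1564/5 + 27737 = 140249/5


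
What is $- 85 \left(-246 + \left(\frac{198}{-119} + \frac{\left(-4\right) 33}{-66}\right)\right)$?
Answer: $\frac{146170}{7} \approx 20881.0$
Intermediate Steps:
$- 85 \left(-246 + \left(\frac{198}{-119} + \frac{\left(-4\right) 33}{-66}\right)\right) = - 85 \left(-246 + \left(198 \left(- \frac{1}{119}\right) - -2\right)\right) = - 85 \left(-246 + \left(- \frac{198}{119} + 2\right)\right) = - 85 \left(-246 + \frac{40}{119}\right) = \left(-85\right) \left(- \frac{29234}{119}\right) = \frac{146170}{7}$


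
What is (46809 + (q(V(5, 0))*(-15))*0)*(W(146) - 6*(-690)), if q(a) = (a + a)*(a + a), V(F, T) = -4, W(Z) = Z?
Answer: 200623374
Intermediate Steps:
q(a) = 4*a² (q(a) = (2*a)*(2*a) = 4*a²)
(46809 + (q(V(5, 0))*(-15))*0)*(W(146) - 6*(-690)) = (46809 + ((4*(-4)²)*(-15))*0)*(146 - 6*(-690)) = (46809 + ((4*16)*(-15))*0)*(146 + 4140) = (46809 + (64*(-15))*0)*4286 = (46809 - 960*0)*4286 = (46809 + 0)*4286 = 46809*4286 = 200623374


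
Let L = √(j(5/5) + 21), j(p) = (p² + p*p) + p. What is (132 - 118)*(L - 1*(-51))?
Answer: 714 + 28*√6 ≈ 782.59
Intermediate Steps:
j(p) = p + 2*p² (j(p) = (p² + p²) + p = 2*p² + p = p + 2*p²)
L = 2*√6 (L = √((5/5)*(1 + 2*(5/5)) + 21) = √((5*(⅕))*(1 + 2*(5*(⅕))) + 21) = √(1*(1 + 2*1) + 21) = √(1*(1 + 2) + 21) = √(1*3 + 21) = √(3 + 21) = √24 = 2*√6 ≈ 4.8990)
(132 - 118)*(L - 1*(-51)) = (132 - 118)*(2*√6 - 1*(-51)) = 14*(2*√6 + 51) = 14*(51 + 2*√6) = 714 + 28*√6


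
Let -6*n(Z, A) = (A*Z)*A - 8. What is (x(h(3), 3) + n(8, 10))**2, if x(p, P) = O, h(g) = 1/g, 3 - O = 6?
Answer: 18225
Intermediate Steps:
O = -3 (O = 3 - 1*6 = 3 - 6 = -3)
x(p, P) = -3
n(Z, A) = 4/3 - Z*A**2/6 (n(Z, A) = -((A*Z)*A - 8)/6 = -(Z*A**2 - 8)/6 = -(-8 + Z*A**2)/6 = 4/3 - Z*A**2/6)
(x(h(3), 3) + n(8, 10))**2 = (-3 + (4/3 - 1/6*8*10**2))**2 = (-3 + (4/3 - 1/6*8*100))**2 = (-3 + (4/3 - 400/3))**2 = (-3 - 132)**2 = (-135)**2 = 18225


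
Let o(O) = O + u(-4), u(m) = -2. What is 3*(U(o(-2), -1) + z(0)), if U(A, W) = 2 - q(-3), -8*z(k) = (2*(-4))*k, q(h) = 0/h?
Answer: 6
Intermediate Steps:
q(h) = 0
z(k) = k (z(k) = -2*(-4)*k/8 = -(-1)*k = k)
o(O) = -2 + O (o(O) = O - 2 = -2 + O)
U(A, W) = 2 (U(A, W) = 2 - 1*0 = 2 + 0 = 2)
3*(U(o(-2), -1) + z(0)) = 3*(2 + 0) = 3*2 = 6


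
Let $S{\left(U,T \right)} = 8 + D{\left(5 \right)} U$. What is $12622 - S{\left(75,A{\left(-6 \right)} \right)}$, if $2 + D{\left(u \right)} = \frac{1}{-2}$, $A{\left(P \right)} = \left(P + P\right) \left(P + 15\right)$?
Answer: $\frac{25603}{2} \approx 12802.0$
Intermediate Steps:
$A{\left(P \right)} = 2 P \left(15 + P\right)$
$D{\left(u \right)} = - \frac{5}{2}$ ($D{\left(u \right)} = -2 + \frac{1}{-2} = -2 - \frac{1}{2} = - \frac{5}{2}$)
$S{\left(U,T \right)} = 8 - \frac{5 U}{2}$
$12622 - S{\left(75,A{\left(-6 \right)} \right)} = 12622 - \left(8 - \frac{375}{2}\right) = 12622 - - \frac{359}{2} = 12622 + \frac{359}{2} = \frac{25603}{2}$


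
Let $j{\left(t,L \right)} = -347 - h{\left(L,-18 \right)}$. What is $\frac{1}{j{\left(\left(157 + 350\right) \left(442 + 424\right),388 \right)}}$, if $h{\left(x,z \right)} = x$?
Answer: $- \frac{1}{735} \approx -0.0013605$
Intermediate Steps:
$j{\left(t,L \right)} = -347 - L$
$\frac{1}{j{\left(\left(157 + 350\right) \left(442 + 424\right),388 \right)}} = \frac{1}{-347 - 388} = \frac{1}{-735} = - \frac{1}{735}$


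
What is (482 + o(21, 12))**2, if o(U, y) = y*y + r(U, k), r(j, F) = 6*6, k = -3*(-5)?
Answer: 438244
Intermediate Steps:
k = 15
r(j, F) = 36
o(U, y) = 36 + y**2 (o(U, y) = y*y + 36 = y**2 + 36 = 36 + y**2)
(482 + o(21, 12))**2 = (482 + (36 + 12**2))**2 = (482 + (36 + 144))**2 = (482 + 180)**2 = 662**2 = 438244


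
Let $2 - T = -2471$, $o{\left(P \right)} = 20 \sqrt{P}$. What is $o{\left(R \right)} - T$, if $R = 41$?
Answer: $-2473 + 20 \sqrt{41} \approx -2344.9$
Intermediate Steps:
$T = 2473$ ($T = 2 - -2471 = 2 + 2471 = 2473$)
$o{\left(R \right)} - T = 20 \sqrt{41} - 2473 = -2473 + 20 \sqrt{41}$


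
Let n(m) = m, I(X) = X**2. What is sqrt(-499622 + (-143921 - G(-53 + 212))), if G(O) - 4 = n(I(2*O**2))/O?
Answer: I*sqrt(16722263) ≈ 4089.3*I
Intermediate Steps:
G(O) = 4 + 4*O**3 (G(O) = 4 + (2*O**2)**2/O = 4 + (4*O**4)/O = 4 + 4*O**3)
sqrt(-499622 + (-143921 - G(-53 + 212))) = sqrt(-499622 + (-143921 - (4 + 4*(-53 + 212)**3))) = sqrt(-499622 + (-143921 - (4 + 4*159**3))) = sqrt(-499622 + (-143921 - (4 + 4*4019679))) = sqrt(-499622 + (-143921 - (4 + 16078716))) = sqrt(-499622 + (-143921 - 1*16078720)) = sqrt(-499622 + (-143921 - 16078720)) = sqrt(-499622 - 16222641) = sqrt(-16722263) = I*sqrt(16722263)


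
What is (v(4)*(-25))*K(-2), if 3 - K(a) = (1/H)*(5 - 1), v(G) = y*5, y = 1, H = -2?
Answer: -625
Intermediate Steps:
v(G) = 5 (v(G) = 1*5 = 5)
K(a) = 5 (K(a) = 3 - 1/(-2)*(5 - 1) = 3 - 1*(-½)*4 = 3 - (-1)*4/2 = 3 - 1*(-2) = 3 + 2 = 5)
(v(4)*(-25))*K(-2) = (5*(-25))*5 = -125*5 = -625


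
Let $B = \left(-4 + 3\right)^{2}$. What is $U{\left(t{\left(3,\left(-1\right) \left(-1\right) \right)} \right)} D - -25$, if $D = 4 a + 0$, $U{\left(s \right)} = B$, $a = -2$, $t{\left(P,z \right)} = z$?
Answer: $17$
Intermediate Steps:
$B = 1$ ($B = \left(-1\right)^{2} = 1$)
$U{\left(s \right)} = 1$
$D = -8$ ($D = 4 \left(-2\right) + 0 = -8 + 0 = -8$)
$U{\left(t{\left(3,\left(-1\right) \left(-1\right) \right)} \right)} D - -25 = 1 \left(-8\right) - -25 = -8 + 25 = 17$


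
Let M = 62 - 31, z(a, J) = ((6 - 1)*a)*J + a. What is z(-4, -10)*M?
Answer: 6076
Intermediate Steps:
z(a, J) = a + 5*J*a (z(a, J) = (5*a)*J + a = 5*J*a + a = a + 5*J*a)
M = 31
z(-4, -10)*M = -4*(1 + 5*(-10))*31 = -4*(1 - 50)*31 = -4*(-49)*31 = 196*31 = 6076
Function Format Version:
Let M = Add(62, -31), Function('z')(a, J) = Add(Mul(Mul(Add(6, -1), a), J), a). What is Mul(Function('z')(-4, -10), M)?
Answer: 6076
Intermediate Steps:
Function('z')(a, J) = Add(a, Mul(5, J, a)) (Function('z')(a, J) = Add(Mul(Mul(5, a), J), a) = Add(Mul(5, J, a), a) = Add(a, Mul(5, J, a)))
M = 31
Mul(Function('z')(-4, -10), M) = Mul(Mul(-4, Add(1, Mul(5, -10))), 31) = Mul(Mul(-4, Add(1, -50)), 31) = Mul(Mul(-4, -49), 31) = Mul(196, 31) = 6076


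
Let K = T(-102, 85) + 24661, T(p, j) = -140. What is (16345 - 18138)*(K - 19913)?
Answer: -8262144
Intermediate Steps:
K = 24521 (K = -140 + 24661 = 24521)
(16345 - 18138)*(K - 19913) = (16345 - 18138)*(24521 - 19913) = -1793*4608 = -8262144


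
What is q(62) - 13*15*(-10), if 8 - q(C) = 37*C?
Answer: -336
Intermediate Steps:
q(C) = 8 - 37*C
q(62) - 13*15*(-10) = (8 - 37*62) - 13*15*(-10) = (8 - 2294) - 195*(-10) = -2286 - 1*(-1950) = -2286 + 1950 = -336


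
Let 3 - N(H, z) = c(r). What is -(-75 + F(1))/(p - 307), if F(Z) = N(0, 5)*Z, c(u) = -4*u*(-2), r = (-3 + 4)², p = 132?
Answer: -16/35 ≈ -0.45714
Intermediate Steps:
r = 1 (r = 1² = 1)
c(u) = 8*u
N(H, z) = -5 (N(H, z) = 3 - 8 = -5)
F(Z) = -5*Z
-(-75 + F(1))/(p - 307) = -(-75 - 5*1)/(132 - 307) = -(-75 - 5)/(-175) = -(-80)*(-1)/175 = -1*16/35 = -16/35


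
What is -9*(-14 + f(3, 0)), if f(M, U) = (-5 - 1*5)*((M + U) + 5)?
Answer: 846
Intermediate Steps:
f(M, U) = -50 - 10*M - 10*U (f(M, U) = (-5 - 5)*(5 + M + U) = -10*(5 + M + U) = -50 - 10*M - 10*U)
-9*(-14 + f(3, 0)) = -9*(-14 + (-50 - 10*3 - 10*0)) = -9*(-14 + (-50 - 30 + 0)) = -9*(-14 - 80) = -9*(-94) = 846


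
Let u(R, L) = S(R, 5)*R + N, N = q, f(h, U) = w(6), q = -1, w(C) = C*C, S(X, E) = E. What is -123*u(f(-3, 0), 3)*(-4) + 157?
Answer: 88225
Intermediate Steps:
w(C) = C²
f(h, U) = 36 (f(h, U) = 6² = 36)
N = -1
u(R, L) = -1 + 5*R (u(R, L) = 5*R - 1 = -1 + 5*R)
-123*u(f(-3, 0), 3)*(-4) + 157 = -123*(-1 + 5*36)*(-4) + 157 = -123*(-1 + 180)*(-4) + 157 = -22017*(-4) + 157 = -123*(-716) + 157 = 88068 + 157 = 88225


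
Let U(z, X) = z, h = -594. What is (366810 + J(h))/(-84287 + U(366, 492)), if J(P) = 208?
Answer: -367018/83921 ≈ -4.3734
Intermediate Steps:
(366810 + J(h))/(-84287 + U(366, 492)) = (366810 + 208)/(-84287 + 366) = 367018/(-83921) = 367018*(-1/83921) = -367018/83921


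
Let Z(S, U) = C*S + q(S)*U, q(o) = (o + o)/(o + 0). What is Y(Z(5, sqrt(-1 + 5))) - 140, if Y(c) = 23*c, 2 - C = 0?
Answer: 182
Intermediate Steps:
C = 2 (C = 2 - 1*0 = 2 + 0 = 2)
q(o) = 2 (q(o) = (2*o)/o = 2)
Z(S, U) = 2*S + 2*U
Y(Z(5, sqrt(-1 + 5))) - 140 = 23*(2*5 + 2*sqrt(-1 + 5)) - 140 = 23*(10 + 2*sqrt(4)) - 140 = 23*(10 + 2*2) - 140 = 23*(10 + 4) - 140 = 23*14 - 140 = 322 - 140 = 182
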